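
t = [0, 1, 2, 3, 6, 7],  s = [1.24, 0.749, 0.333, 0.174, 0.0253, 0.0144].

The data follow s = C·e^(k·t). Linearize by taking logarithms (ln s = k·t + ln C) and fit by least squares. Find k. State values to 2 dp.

With ln sᵢ as the transformed response and tᵢ as the regressor:
XᵀX = [[99.0000, 19.0000]; [19.0000, 6]], rhs = [-59.4797, -10.8397]ᵀ  (here Σt = 19.0000, Σ(t)² = 99.0000, Σln s = -10.8397, Σt·ln s = -59.4797).
Δ = 99.0000·6 − (19.0000)² = 233.0000; k = (-59.4797·6 − 19.0000·-10.8397)/233.0000 = -0.64774, ln C = (99.0000·-10.8397 − 19.0000·-59.4797)/233.0000 = 0.24457.

k = -0.65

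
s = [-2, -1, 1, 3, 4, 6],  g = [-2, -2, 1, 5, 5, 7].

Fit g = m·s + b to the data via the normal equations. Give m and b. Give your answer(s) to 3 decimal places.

Entries of XᵀX: Σs·s = 67, Σs = 11, Σ1 = 6.
For Xᵀg: Σs·g = 84, Σg = 14.
Normal equations: [[67, 11]; [11, 6]]·[m, b]ᵀ = [84, 14]ᵀ.
Determinant 67·6 − 11² = 281.
m = (84·6 − 11·14)/281 = 350/281; b = (67·14 − 11·84)/281 = 14/281.

m = 1.246, b = 0.050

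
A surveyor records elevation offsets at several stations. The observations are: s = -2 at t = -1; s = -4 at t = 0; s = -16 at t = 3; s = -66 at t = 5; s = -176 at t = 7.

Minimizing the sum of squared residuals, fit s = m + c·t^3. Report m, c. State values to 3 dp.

m = -2.975, c = -0.504

Compute the Gram sums: Σ1 = 5, Σt^3 = 494, Σt^3·t^3 = 134004.
Moment sums: Σs = -264, Σt^3·s = -69048.
Normal equations: [[5, 494]; [494, 134004]]·[m, c]ᵀ = [-264, -69048]ᵀ.
Determinant 5·134004 − 494² = 425984.
m = ((-264)·134004 − 494·(-69048))/425984 = -6093/2048; c = (5·(-69048) − 494·(-264))/425984 = -26853/53248.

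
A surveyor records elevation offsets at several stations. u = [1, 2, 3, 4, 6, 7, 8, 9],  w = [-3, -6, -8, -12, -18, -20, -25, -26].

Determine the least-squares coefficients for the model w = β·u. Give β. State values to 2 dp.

β = -2.96

MᵀM·[β]ᵀ = Mᵀw reads: 260·β = -769.
Hence β = -769 / 260 ≈ -2.95769.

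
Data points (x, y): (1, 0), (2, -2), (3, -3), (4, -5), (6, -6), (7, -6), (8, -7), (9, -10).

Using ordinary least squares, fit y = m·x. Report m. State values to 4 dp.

Forming AᵀA = [[260]] and Aᵀy = [-257]ᵀ gives AᵀA·[m]ᵀ = Aᵀy.
Hence m = -257 / 260 ≈ -0.988462.

m = -0.9885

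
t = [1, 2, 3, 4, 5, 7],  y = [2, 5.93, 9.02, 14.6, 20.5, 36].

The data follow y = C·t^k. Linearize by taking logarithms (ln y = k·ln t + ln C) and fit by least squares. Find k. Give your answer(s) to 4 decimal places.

With ln yᵢ as the transformed response and ln tᵢ as the regressor:
XᵀX = [[9.9861, 6.7334]; [6.7334, 6]], rhs = [19.2012, 13.9576]ᵀ  (here Σln t = 6.7334, Σ(ln t)² = 9.9861, Σln y = 13.9576, Σln t·ln y = 19.2012).
Slope k = (n·Σln t·ln y − Σln t·Σln y)/(n·Σ(ln t)² − (Σln t)²) = (6·19.2012 − 6.7334·13.9576)/14.5777 = 1.45602; ln C = (Σln y − k·Σln t)/n = 0.69227.

k = 1.4560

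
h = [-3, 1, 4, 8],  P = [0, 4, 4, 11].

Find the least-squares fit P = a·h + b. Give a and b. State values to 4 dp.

Entries of AᵀA: Σh·h = 90, Σh = 10, Σ1 = 4.
And Σh·P = 108, ΣP = 19.
Determinant 90·4 − 10² = 260.
a = (108·4 − 10·19)/260 = 121/130; b = (90·19 − 10·108)/260 = 63/26.

a = 0.9308, b = 2.4231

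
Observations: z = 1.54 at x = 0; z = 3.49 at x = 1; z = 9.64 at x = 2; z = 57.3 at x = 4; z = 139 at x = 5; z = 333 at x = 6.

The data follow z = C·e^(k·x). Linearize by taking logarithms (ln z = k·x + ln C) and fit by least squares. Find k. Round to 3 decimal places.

k = 0.903

Let Y = ln z. Fitting Y = k·x + ln C by least squares:
Over the data: Σx = 18.0000, Σ(x)² = 82.0000, Σln z = 18.7385, Σx·ln z = 81.4962.
Normal system: [[82.0000, 18.0000]; [18.0000, 6]]·[k, ln C]ᵀ = [81.4962, 18.7385]ᵀ.
Δ = 82.0000·6 − (18.0000)² = 168.0000; k = (81.4962·6 − 18.0000·18.7385)/168.0000 = 0.90288, ln C = (82.0000·18.7385 − 18.0000·81.4962)/168.0000 = 0.41445.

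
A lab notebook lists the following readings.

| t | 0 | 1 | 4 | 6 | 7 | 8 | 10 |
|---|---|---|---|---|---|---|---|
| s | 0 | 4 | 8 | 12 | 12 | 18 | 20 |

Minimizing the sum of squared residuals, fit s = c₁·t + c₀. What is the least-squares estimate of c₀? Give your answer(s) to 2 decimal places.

c₀ = 0.69

Entries of MᵀM: Σt·t = 266, Σt = 36, Σ1 = 7.
Moment sums: Σt·s = 536, Σs = 74.
Normal equations: [[266, 36]; [36, 7]]·[c₁, c₀]ᵀ = [536, 74]ᵀ.
det = 266·7 − 36² = 566.
c₁ = (536·7 − 36·74)/566 = 544/283; c₀ = (266·74 − 36·536)/566 = 194/283.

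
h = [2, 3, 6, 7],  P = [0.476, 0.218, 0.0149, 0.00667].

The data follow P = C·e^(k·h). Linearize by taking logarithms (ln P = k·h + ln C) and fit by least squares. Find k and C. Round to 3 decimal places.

k = -0.864, C = 2.771

Let Y = ln P. Fitting Y = k·h + ln C by least squares:
Σh = 18.0000, Σ(h)² = 98.0000, Σln P = -11.4821, Σh·ln P = -66.3638.
Equations: 98.0000·k + 18.0000·ln C = -66.3638;  18.0000·k + 4·ln C = -11.4821.
Δ = 98.0000·4 − (18.0000)² = 68.0000; k = (-66.3638·4 − 18.0000·-11.4821)/68.0000 = -0.86436, ln C = (98.0000·-11.4821 − 18.0000·-66.3638)/68.0000 = 1.01911, so C = exp(1.01911) = 2.77072.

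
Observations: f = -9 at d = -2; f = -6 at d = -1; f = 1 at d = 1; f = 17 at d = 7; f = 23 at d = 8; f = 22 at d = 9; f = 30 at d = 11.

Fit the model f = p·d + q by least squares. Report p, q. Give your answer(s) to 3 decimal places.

p = 2.952, q = -2.772

Sums needed: Σd·d = 321, Σd = 33, Σ1 = 7.
And Σd·f = 856, Σf = 78.
Eliminating q: 7·(row 1) − 33·(row 2) gives 1158·p = 7·856 − 33·78 = 3418, so p = 1709/579.
Then q = (78 − 33·(1709/579))/7 = -535/193.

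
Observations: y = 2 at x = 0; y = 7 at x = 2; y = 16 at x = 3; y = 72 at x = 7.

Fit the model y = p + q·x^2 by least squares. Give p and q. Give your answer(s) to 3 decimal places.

Normal-equation sums: Σ1 = 4, Σx^2 = 62, Σx^2·x^2 = 2498.
Right-hand side: Σy = 97, Σx^2·y = 3700.
MᵀM·[p, q]ᵀ = Mᵀy becomes [[4, 62]; [62, 2498]]·[p, q]ᵀ = [97, 3700]ᵀ.
Determinant 4·2498 − 62² = 6148.
p = (97·2498 − 62·3700)/6148 = 6453/3074; q = (4·3700 − 62·97)/6148 = 4393/3074.

p = 2.099, q = 1.429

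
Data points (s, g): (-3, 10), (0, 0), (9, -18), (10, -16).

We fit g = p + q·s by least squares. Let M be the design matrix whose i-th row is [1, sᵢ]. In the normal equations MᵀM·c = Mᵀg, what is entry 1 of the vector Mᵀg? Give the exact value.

-24

Entry 1 ↔ basis 1, so (Mᵀg)_{1} = Σᵢ gᵢ = (1)·(10) + (1)·(0) + (1)·(-18) + (1)·(-16) = -24.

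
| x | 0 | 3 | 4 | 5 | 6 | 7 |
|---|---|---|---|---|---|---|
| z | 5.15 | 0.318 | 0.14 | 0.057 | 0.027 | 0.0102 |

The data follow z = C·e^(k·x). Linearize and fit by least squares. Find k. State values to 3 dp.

k = -0.881

With ln zᵢ as the transformed response and xᵢ as the regressor:
Σx = 25.0000, Σ(x)² = 135.0000, Σln z = -12.5348, Σx·ln z = -79.3942.
Equations: 135.0000·k + 25.0000·ln C = -79.3942;  25.0000·k + 6·ln C = -12.5348.
Δ = 135.0000·6 − (25.0000)² = 185.0000; k = (-79.3942·6 − 25.0000·-12.5348)/185.0000 = -0.88105, ln C = (135.0000·-12.5348 − 25.0000·-79.3942)/185.0000 = 1.58192.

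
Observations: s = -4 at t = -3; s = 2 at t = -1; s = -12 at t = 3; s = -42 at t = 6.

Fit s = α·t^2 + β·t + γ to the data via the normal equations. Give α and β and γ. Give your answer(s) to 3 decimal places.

α = -0.985, β = -1.312, γ = 1.182

With design matrix X, XᵀX = [[1459, 215, 55]; [215, 55, 5]; [55, 5, 4]] and Xᵀs = [-1654, -278, -56]ᵀ.
Solving the 3×3 system (Gaussian elimination) gives α = -65/66, β = -433/330, γ = 13/11.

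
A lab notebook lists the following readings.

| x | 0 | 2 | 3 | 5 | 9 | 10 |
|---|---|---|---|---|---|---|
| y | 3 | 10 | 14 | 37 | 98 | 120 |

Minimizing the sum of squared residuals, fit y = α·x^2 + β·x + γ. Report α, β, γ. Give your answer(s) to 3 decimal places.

Normal-equation sums: Σx^2·x^2 = 17283, Σx^2·x = 1889, Σx^2 = 219, Σx·x = 219, Σx = 29, Σ1 = 6.
For Mᵀy: Σx^2·y = 21029, Σx·y = 2329, Σy = 282.
MᵀM·[α, β, γ]ᵀ = Mᵀy becomes [[17283, 1889, 219]; [1889, 219, 29]; [219, 29, 6]]·[α, β, γ]ᵀ = [21029, 2329, 282]ᵀ.
Inverting the 3×3 Gram matrix, [α, β, γ]ᵀ = [12025/11616, 5219/3872, 7841/2904]ᵀ.

α = 1.035, β = 1.348, γ = 2.700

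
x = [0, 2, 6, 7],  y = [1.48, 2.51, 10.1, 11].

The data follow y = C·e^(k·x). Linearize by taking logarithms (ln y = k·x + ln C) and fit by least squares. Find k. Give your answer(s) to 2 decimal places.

With ln yᵢ as the transformed response and xᵢ as the regressor:
Σx = 15.0000, Σ(x)² = 89.0000, Σln y = 6.0228, Σx·ln y = 32.5010.
Equations: 89.0000·k + 15.0000·ln C = 32.5010;  15.0000·k + 4·ln C = 6.0228.
Solving (det = 131.0000): k = 0.30277, ln C = 0.37030.

k = 0.30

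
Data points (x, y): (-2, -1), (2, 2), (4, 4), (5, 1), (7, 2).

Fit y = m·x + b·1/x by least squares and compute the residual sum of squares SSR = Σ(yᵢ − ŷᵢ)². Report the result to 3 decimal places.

AᵀA·[m, b]ᵀ = Aᵀy reads: 98·m + 5·b = 41;  5·m + (12209/19600)·b = 209/70.
(Σx·x = 98, Σx·1/x = 5, Σ1/x·1/x = 12209/19600, Σx·y = 41, Σ1/x·y = 209/70.)
Δ = 98·(12209/19600) − 5² = 7209/200.
m = (41·(12209/19600) − 5·(209/70))/(7209/200) = 69323/235494; b = (98·(209/70) − 5·41)/(7209/200) = 5840/2403.
Residuals: 31552/39249, 7697/39249, 28978/13083, -8355/8722, -4573/11214; SSR = 523939/78498.

SSR = 6.675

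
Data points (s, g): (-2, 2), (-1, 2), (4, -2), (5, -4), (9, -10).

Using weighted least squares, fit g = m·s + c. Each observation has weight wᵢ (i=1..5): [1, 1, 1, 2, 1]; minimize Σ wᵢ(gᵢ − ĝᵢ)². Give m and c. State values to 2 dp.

Forming XᵀWX = [[152, 20]; [20, 6]] and XᵀWg = [-144, -16]ᵀ gives XᵀWX·[m, c]ᵀ = XᵀWg.
det = 152·6 − 20² = 512.
m = ((-144)·6 − 20·(-16))/512 = -17/16; c = (152·(-16) − 20·(-144))/512 = 7/8.

m = -1.06, c = 0.88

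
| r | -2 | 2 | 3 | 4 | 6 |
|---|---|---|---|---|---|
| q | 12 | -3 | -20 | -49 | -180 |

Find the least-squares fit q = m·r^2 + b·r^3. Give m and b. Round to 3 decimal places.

XᵀX·[m, b]ᵀ = Xᵀq reads: 1665·m + 9043·b = -7408;  9043·m + 51609·b = -42676.
(Σr^2·r^2 = 1665, Σr^2·r^3 = 9043, Σr^3·r^3 = 51609, Σr^2·q = -7408, Σr^3·q = -42676.)
Determinant 1665·51609 − 9043² = 4153136.
m = ((-7408)·51609 − 9043·(-42676))/4153136 = 69223/79868; b = (1665·(-42676) − 9043·(-7408))/4153136 = -78173/79868.

m = 0.867, b = -0.979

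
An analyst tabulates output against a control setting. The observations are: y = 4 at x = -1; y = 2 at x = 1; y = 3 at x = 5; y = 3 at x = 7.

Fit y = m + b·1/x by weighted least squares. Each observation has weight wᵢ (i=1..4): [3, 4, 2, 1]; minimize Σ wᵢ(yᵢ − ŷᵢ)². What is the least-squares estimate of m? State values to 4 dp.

m = 3.0539

AᵀWA·[m, b]ᵀ = AᵀWy reads: 10·m + (54/35)·b = 29;  (54/35)·m + (8698/1225)·b = -83/35.
Δ = 10·(8698/1225) − (54/35)² = 84064/1225.
m = (29·(8698/1225) − (54/35)·(-83/35))/(84064/1225) = 64181/21016; b = (10·(-83/35) − (54/35)·29)/(84064/1225) = -20965/21016.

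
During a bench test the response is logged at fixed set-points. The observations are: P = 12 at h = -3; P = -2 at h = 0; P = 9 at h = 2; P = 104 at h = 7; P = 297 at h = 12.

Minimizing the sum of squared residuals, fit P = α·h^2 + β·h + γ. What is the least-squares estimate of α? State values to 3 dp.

XᵀX·[α, β, γ]ᵀ = XᵀP reads: 23234·α + 2052·β + 206·γ = 48008;  2052·α + 206·β + 18·γ = 4274;  206·α + 18·β + 5·γ = 420.
Row-reducing yields α = 35804/18255, β = 8269/6085, γ = -6202/3651.

α = 1.961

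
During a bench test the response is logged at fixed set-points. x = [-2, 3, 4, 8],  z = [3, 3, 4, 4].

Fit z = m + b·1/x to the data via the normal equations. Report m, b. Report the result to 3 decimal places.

Forming AᵀA = [[4, 5/24]; [5/24, 253/576]] and Aᵀz = [14, 1]ᵀ gives AᵀA·[m, b]ᵀ = Aᵀz.
Determinant 4·(253/576) − (5/24)² = 329/192.
m = (14·(253/576) − (5/24)·1)/(329/192) = 3422/987; b = (4·1 − (5/24)·14)/(329/192) = 208/329.

m = 3.467, b = 0.632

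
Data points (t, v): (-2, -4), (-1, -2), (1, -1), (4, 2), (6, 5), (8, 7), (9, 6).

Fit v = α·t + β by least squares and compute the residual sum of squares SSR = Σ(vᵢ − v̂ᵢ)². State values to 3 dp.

SSR = 3.342

Sums needed: Σt·t = 203, Σt = 25, Σ1 = 7.
And Σt·v = 157, Σv = 13.
Normal equations: [[203, 25]; [25, 7]]·[α, β]ᵀ = [157, 13]ᵀ.
Eliminating β: 7·(row 1) − 25·(row 2) gives 796·α = 7·157 − 25·13 = 774, so α = 387/398.
Then β = (13 − 25·(387/398))/7 = -643/398.
Residuals: -175/398, 117/199, -71/199, -109/398, 311/398, 333/398, -226/199; SSR = 665/199.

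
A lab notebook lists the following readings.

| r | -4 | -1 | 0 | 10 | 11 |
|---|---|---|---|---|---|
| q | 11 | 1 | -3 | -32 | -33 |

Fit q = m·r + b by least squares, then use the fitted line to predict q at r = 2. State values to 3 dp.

With design matrix M, MᵀM = [[238, 16]; [16, 5]] and Mᵀq = [-728, -56]ᵀ.
Eliminating b: 5·(row 1) − 16·(row 2) gives 934·m = 5·(-728) − 16·(-56) = -2744, so m = -1372/467.
Then b = ((-56) − 16·(-1372/467))/5 = -840/467.
At r = 2: q̂ = (-1372/467)·(2) + (-840/467)·(1) = -3584/467.

q̂ = -7.675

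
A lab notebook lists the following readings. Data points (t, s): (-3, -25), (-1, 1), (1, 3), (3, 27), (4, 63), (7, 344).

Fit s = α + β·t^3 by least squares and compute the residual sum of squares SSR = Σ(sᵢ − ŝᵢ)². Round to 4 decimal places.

SSR = 7.6535

Forming XᵀX = [[6, 407]; [407, 123205]] and Xᵀs = [413, 123430]ᵀ gives XᵀX·[α, β]ᵀ = Xᵀs.
det = 6·123205 − 407² = 573581.
α = (413·123205 − 407·123430)/573581 = 647655/573581; β = (6·123430 − 407·413)/573581 = 572489/573581.
Residuals: 470023/573581, 498415/573581, 500599/573581, -618171/573581, -1151348/573581, 300482/573581; SSR = 4389904/573581.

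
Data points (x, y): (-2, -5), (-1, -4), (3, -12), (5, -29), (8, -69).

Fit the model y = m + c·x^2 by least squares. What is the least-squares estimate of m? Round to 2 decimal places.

m = -2.25

From the data, Σ1 = 5, Σx^2 = 103, Σx^2·x^2 = 4819.
For Aᵀy: Σy = -119, Σx^2·y = -5273.
Normal equations: [[5, 103]; [103, 4819]]·[m, c]ᵀ = [-119, -5273]ᵀ.
Δ = 5·4819 − 103² = 13486.
m = ((-119)·4819 − 103·(-5273))/13486 = -15171/6743; c = (5·(-5273) − 103·(-119))/13486 = -7054/6743.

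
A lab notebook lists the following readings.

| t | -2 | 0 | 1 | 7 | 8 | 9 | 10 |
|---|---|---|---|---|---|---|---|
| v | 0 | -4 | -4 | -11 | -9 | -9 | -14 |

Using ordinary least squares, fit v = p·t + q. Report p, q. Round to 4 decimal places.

p = -0.9313, q = -2.8954

With design matrix A, AᵀA = [[299, 33]; [33, 7]] and Aᵀv = [-374, -51]ᵀ.
Δ = 299·7 − 33² = 1004.
p = ((-374)·7 − 33·(-51))/1004 = -935/1004; q = (299·(-51) − 33·(-374))/1004 = -2907/1004.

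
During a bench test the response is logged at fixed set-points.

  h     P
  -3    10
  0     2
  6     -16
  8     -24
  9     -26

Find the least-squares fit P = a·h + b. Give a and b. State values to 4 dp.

With design matrix M, MᵀM = [[190, 20]; [20, 5]] and MᵀP = [-552, -54]ᵀ.
det = 190·5 − 20² = 550.
a = ((-552)·5 − 20·(-54))/550 = -168/55; b = (190·(-54) − 20·(-552))/550 = 78/55.

a = -3.0545, b = 1.4182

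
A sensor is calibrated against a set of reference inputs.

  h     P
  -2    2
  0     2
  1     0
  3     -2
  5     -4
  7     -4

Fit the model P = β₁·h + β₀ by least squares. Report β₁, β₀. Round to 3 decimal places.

β₁ = -0.795, β₀ = 0.855

From the data, Σh·h = 88, Σh = 14, Σ1 = 6.
And Σh·P = -58, ΣP = -6.
AᵀA·[β₁, β₀]ᵀ = AᵀP becomes [[88, 14]; [14, 6]]·[β₁, β₀]ᵀ = [-58, -6]ᵀ.
det = 88·6 − 14² = 332.
β₁ = ((-58)·6 − 14·(-6))/332 = -66/83; β₀ = (88·(-6) − 14·(-58))/332 = 71/83.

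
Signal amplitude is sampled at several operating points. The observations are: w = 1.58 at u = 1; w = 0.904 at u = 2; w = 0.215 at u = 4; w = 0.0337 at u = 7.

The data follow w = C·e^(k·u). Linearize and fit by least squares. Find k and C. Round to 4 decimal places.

Linearized form: ln w = k·u + ln C. From the 4 transformed points,
Σu = 14.0000, Σ(u)² = 70.0000, Σln w = -4.5709, Σu·ln w = -29.6247.
Equations: 70.0000·k + 14.0000·ln C = -29.6247;  14.0000·k + 4·ln C = -4.5709.
Δ = 70.0000·4 − (14.0000)² = 84.0000; k = (-29.6247·4 − 14.0000·-4.5709)/84.0000 = -0.64889, ln C = (70.0000·-4.5709 − 14.0000·-29.6247)/84.0000 = 1.12839, so C = exp(1.12839) = 3.09067.

k = -0.6489, C = 3.0907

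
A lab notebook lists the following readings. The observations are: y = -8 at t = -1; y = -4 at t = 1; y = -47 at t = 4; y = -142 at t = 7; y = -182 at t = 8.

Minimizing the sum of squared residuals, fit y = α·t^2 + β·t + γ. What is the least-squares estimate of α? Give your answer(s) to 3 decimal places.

The normal equations are: 6755·α + 919·β + 131·γ = -19370;  919·α + 131·β + 19·γ = -2634;  131·α + 19·β + 5·γ = -383.
(Σt^2·t^2 = 6755, Σt^2·t = 919, Σt^2 = 131, Σt·t = 131, Σt = 19, Σ1 = 5, Σt^2·y = -19370, Σt·y = -2634, Σy = -383.)
Inverting the 3×3 Gram matrix, [α, β, γ]ᵀ = [-7291/2496, 169/192, -4259/1248]ᵀ.

α = -2.921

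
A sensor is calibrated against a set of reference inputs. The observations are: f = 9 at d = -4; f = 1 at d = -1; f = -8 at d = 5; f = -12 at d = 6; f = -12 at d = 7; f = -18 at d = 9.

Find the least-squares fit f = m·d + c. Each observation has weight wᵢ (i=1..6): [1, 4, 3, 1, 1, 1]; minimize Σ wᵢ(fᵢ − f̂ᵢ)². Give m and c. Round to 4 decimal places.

Setting ∂/∂m … = 0 gives: 261·m + 29·c = -478;  29·m + 11·c = -53.
(Σwᵢ·d·d = 261, Σwᵢ·d = 29, Σwᵢ·1 = 11, Σwᵢ·d·f = -478, Σwᵢ·f = -53.)
Eliminating c: 11·(row 1) − 29·(row 2) gives 2030·m = 11·(-478) − 29·(-53) = -3721, so m = -3721/2030.
Then c = ((-53) − 29·(-3721/2030))/11 = 1/70.

m = -1.8330, c = 0.0143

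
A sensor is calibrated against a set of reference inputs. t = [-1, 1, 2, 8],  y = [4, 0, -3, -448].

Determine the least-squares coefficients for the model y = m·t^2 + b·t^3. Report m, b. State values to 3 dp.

Sums needed: Σt^2·t^2 = 4114, Σt^2·t^3 = 32800, Σt^3·t^3 = 262210.
And Σt^2·y = -28680, Σt^3·y = -229404.
Normal equations: [[4114, 32800]; [32800, 262210]]·[m, b]ᵀ = [-28680, -229404]ᵀ.
Δ = 4114·262210 − 32800² = 2891940.
m = ((-28680)·262210 − 32800·(-229404))/2891940 = 71140/48199; b = (4114·(-229404) − 32800·(-28680))/2891940 = -255338/240995.

m = 1.476, b = -1.060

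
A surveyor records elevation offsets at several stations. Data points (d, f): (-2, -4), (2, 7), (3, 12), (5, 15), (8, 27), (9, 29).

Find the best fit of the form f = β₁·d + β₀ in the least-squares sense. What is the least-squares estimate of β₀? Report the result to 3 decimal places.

β₀ = 1.674

Entries of AᵀA: Σd·d = 187, Σd = 25, Σ1 = 6.
For Aᵀf: Σd·f = 610, Σf = 86.
So AᵀA·[β₁, β₀]ᵀ = Aᵀf: [[187, 25]; [25, 6]]·[β₁, β₀]ᵀ = [610, 86]ᵀ.
Eliminating β₀: 6·(row 1) − 25·(row 2) gives 497·β₁ = 6·610 − 25·86 = 1510, so β₁ = 1510/497.
Then β₀ = (86 − 25·(1510/497))/6 = 832/497.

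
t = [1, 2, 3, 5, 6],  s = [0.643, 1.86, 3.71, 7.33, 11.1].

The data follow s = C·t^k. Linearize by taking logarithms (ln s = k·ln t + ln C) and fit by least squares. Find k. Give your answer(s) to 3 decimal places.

k = 1.562

Taking logs, ln s = k·ln t + ln C, so regress ln s on ln t.
XᵀX = [[7.4881, 5.1930]; [5.1930, 5]], rhs = [9.3891, 5.8889]ᵀ  (here Σln t = 5.1930, Σ(ln t)² = 7.4881, Σln s = 5.8889, Σln t·ln s = 9.3891).
Slope k = (n·Σln t·ln s − Σln t·Σln s)/(n·Σ(ln t)² − (Σln t)²) = (5·9.3891 − 5.1930·5.8889)/10.4737 = 1.56245; ln C = (Σln s − k·Σln t)/n = -0.44496.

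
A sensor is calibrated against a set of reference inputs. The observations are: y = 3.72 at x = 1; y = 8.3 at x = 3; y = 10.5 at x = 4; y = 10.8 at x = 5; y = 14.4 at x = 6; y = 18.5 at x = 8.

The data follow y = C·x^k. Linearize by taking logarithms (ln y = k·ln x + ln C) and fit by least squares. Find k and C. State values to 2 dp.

Linearized form: ln y = k·ln x + ln C. From the 6 transformed points,
Σln x = 7.9655, Σ(ln x)² = 13.2535, Σln y = 13.7459, Σln x·ln y = 20.2607.
Normal system: [[13.2535, 7.9655]; [7.9655, 6]]·[k, ln C]ᵀ = [20.2607, 13.7459]ᵀ.
Δ = 13.2535·6 − (7.9655)² = 16.0713; k = (20.2607·6 − 7.9655·13.7459)/16.0713 = 0.75108, ln C = (13.2535·13.7459 − 7.9655·20.2607)/16.0713 = 1.29385, so C = exp(1.29385) = 3.64681.

k = 0.75, C = 3.65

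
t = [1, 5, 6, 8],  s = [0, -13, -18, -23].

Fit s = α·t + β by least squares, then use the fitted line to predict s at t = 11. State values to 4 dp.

ŝ = -33.5769

Entries of MᵀM: Σt·t = 126, Σt = 20, Σ1 = 4.
And Σt·s = -357, Σs = -54.
Normal equations: [[126, 20]; [20, 4]]·[α, β]ᵀ = [-357, -54]ᵀ.
Δ = 126·4 − 20² = 104.
α = ((-357)·4 − 20·(-54))/104 = -87/26; β = (126·(-54) − 20·(-357))/104 = 42/13.
At t = 11: ŝ = (-87/26)·(11) + (42/13)·(1) = -873/26.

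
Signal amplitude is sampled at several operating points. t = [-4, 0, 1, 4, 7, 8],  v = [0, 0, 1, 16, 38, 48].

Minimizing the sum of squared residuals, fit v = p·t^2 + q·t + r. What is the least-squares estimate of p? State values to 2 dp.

p = 0.52

Normal-equation sums: Σt^2·t^2 = 7010, Σt^2·t = 856, Σt^2 = 146, Σt·t = 146, Σt = 16, Σ1 = 6.
Right-hand side: Σt^2·v = 5191, Σt·v = 715, Σv = 103.
Solving the 3×3 system (Gaussian elimination) gives p = 10789/20922, q = 202151/104610, r = -9321/17435.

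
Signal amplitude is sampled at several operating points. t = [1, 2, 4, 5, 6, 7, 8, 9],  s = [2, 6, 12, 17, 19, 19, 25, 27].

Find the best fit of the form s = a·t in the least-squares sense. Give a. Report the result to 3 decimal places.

The normal system XᵀX·[a]ᵀ = Xᵀs is [[276]]·[a]ᵀ = [837]ᵀ.
Hence a = 837 / 276 ≈ 3.03261.

a = 3.033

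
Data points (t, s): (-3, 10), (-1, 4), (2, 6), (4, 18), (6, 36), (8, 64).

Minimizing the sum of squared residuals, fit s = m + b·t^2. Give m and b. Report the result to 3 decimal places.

From the data, Σ1 = 6, Σt^2 = 130, Σt^2·t^2 = 5746.
Right-hand side: Σs = 138, Σt^2·s = 5798.
So MᵀM·[m, b]ᵀ = Mᵀs: [[6, 130]; [130, 5746]]·[m, b]ᵀ = [138, 5798]ᵀ.
det = 6·5746 − 130² = 17576.
m = (138·5746 − 130·5798)/17576 = 29/13; b = (6·5798 − 130·138)/17576 = 162/169.

m = 2.231, b = 0.959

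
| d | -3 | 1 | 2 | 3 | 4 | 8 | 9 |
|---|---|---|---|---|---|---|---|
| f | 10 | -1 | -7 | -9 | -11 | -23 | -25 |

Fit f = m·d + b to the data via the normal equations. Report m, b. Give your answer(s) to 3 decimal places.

m = -2.937, b = 0.640

Normal-equation sums: Σd·d = 184, Σd = 24, Σ1 = 7.
Right-hand side: Σd·f = -525, Σf = -66.
So XᵀX·[m, b]ᵀ = Xᵀf: [[184, 24]; [24, 7]]·[m, b]ᵀ = [-525, -66]ᵀ.
Δ = 184·7 − 24² = 712.
m = ((-525)·7 − 24·(-66))/712 = -2091/712; b = (184·(-66) − 24·(-525))/712 = 57/89.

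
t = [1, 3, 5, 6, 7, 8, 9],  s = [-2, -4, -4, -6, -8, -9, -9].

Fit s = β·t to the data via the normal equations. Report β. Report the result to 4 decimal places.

MᵀM·[β]ᵀ = Mᵀs reads: 265·β = -279.
β = (-279)/265 = -1.05283.

β = -1.0528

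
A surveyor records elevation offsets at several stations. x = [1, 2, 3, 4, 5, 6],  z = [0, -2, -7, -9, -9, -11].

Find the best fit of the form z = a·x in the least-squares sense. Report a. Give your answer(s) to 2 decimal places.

a = -1.89

The normal system AᵀA·[a]ᵀ = Aᵀz is [[91]]·[a]ᵀ = [-172]ᵀ.
a = (-172)/91 = -1.89011.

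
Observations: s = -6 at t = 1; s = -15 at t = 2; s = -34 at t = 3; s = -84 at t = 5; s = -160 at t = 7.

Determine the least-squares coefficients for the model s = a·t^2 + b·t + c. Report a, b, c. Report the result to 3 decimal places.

a = -3.019, b = -1.569, c = -1.013

With design matrix A, AᵀA = [[3124, 504, 88]; [504, 88, 18]; [88, 18, 5]] and Aᵀs = [-10312, -1678, -299]ᵀ.
Row-reducing yields a = -1416/469, b = -736/469, c = -475/469.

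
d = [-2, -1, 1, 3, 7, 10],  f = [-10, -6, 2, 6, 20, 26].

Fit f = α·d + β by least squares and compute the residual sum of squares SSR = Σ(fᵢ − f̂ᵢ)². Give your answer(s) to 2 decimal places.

Forming XᵀX = [[164, 18]; [18, 6]] and Xᵀf = [446, 38]ᵀ gives XᵀX·[α, β]ᵀ = Xᵀf.
Δ = 164·6 − 18² = 660.
α = (446·6 − 18·38)/660 = 166/55; β = (164·38 − 18·446)/660 = -449/165.
Residuals: -41/33, -43/165, 281/165, -1/3, 263/165, -241/165; SSR = 1534/165.

SSR = 9.30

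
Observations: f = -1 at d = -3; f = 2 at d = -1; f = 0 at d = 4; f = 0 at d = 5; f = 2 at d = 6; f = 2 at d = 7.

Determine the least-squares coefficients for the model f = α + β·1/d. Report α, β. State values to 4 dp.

α = 0.7882, β = -0.4718

Forming AᵀA = [[6, -241/420]; [-241/420, 222581/176400]] and Aᵀf = [5, -22/21]ᵀ gives AᵀA·[α, β]ᵀ = Aᵀf.
Eliminating β: (222581/176400)·(row 1) − (-241/420)·(row 2) gives (255481/35280)·α = (222581/176400)·5 − (-241/420)·(-22/21) = 201373/35280, so α = 201373/255481.
Then β = ((-22/21) − (-241/420)·(201373/255481))/(222581/176400) = -120540/255481.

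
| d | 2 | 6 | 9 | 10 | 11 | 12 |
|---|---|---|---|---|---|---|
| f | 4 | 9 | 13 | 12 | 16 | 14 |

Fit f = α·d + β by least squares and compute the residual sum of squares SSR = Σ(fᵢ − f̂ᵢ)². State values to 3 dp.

Normal-equation sums: Σd·d = 486, Σd = 50, Σ1 = 6.
Right-hand side: Σd·f = 643, Σf = 68.
XᵀX·[α, β]ᵀ = Xᵀf becomes [[486, 50]; [50, 6]]·[α, β]ᵀ = [643, 68]ᵀ.
Determinant 486·6 − 50² = 416.
α = (643·6 − 50·68)/416 = 229/208; β = (486·68 − 50·643)/416 = 449/208.
Residuals: -75/208, 49/208, 97/104, -243/208, 45/26, -285/208; SSR = 1517/208.

SSR = 7.293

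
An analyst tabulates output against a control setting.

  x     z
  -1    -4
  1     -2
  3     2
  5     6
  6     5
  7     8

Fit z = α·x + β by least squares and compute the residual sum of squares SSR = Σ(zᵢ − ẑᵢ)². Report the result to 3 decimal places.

SSR = 3.874

Sums needed: Σx·x = 121, Σx = 21, Σ1 = 6.
Moment sums: Σx·z = 124, Σz = 15.
Normal equations: [[121, 21]; [21, 6]]·[α, β]ᵀ = [124, 15]ᵀ.
Eliminating β: 6·(row 1) − 21·(row 2) gives 285·α = 6·124 − 21·15 = 429, so α = 143/95.
Then β = (15 − 21·(143/95))/6 = -263/95.
Residuals: 26/95, -14/19, 24/95, 118/95, -24/19, 22/95; SSR = 368/95.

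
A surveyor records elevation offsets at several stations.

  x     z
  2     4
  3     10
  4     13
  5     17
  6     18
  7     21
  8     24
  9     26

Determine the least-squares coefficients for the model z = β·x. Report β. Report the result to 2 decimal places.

β = 3.01

From the data, Σx·x = 284.
Moment sums: Σx·z = 856.
So AᵀA·[β]ᵀ = Aᵀz: [[284]]·[β]ᵀ = [856]ᵀ.
Hence β = 856 / 284 ≈ 3.01408.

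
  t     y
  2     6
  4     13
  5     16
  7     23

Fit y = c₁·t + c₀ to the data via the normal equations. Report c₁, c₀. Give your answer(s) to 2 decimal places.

Forming MᵀM = [[94, 18]; [18, 4]] and Mᵀy = [305, 58]ᵀ gives MᵀM·[c₁, c₀]ᵀ = Mᵀy.
det = 94·4 − 18² = 52.
c₁ = (305·4 − 18·58)/52 = 44/13; c₀ = (94·58 − 18·305)/52 = -19/26.

c₁ = 3.38, c₀ = -0.73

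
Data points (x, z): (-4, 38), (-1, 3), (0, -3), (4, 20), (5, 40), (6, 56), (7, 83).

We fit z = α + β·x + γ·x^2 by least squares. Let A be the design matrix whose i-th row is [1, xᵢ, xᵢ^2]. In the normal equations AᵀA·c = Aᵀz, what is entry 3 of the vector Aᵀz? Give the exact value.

8014

Entry 3 ↔ basis x^2, so (Aᵀz)_{3} = Σᵢ (x^2)·zᵢ = (16)·(38) + (1)·(3) + (0)·(-3) + (16)·(20) + (25)·(40) + (36)·(56) + (49)·(83) = 8014.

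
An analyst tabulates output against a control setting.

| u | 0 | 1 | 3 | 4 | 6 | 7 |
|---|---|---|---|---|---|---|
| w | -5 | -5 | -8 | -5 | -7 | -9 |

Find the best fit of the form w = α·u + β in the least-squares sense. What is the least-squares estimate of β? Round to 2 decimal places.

β = -4.87

Setting ∂/∂α … = 0 gives: 111·α + 21·β = -154;  21·α + 6·β = -39.
Determinant 111·6 − 21² = 225.
α = ((-154)·6 − 21·(-39))/225 = -7/15; β = (111·(-39) − 21·(-154))/225 = -73/15.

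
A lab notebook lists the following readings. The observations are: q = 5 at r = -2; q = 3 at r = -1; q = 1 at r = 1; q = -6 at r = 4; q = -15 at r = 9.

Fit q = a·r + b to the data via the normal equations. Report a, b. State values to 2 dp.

With design matrix A, AᵀA = [[103, 11]; [11, 5]] and Aᵀq = [-171, -12]ᵀ.
Δ = 103·5 − 11² = 394.
a = ((-171)·5 − 11·(-12))/394 = -723/394; b = (103·(-12) − 11·(-171))/394 = 645/394.

a = -1.84, b = 1.64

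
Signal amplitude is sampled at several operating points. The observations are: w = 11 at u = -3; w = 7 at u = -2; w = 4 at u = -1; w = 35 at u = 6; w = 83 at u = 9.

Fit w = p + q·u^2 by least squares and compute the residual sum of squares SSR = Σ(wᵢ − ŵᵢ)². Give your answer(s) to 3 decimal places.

Forming XᵀX = [[5, 131]; [131, 7955]] and Xᵀw = [140, 8114]ᵀ gives XᵀX·[p, q]ᵀ = Xᵀw.
det = 5·7955 − 131² = 22614.
p = (140·7955 − 131·8114)/22614 = 8461/3769; q = (5·8114 − 131·140)/22614 = 3705/3769.
Residuals: -347/3769, 3102/3769, 2910/3769, -9926/3769, 4261/3769; SSR = 35790/3769.

SSR = 9.496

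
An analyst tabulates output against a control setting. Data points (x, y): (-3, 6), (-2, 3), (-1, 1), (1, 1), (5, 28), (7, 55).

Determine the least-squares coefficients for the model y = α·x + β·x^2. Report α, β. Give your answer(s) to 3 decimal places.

Normal-equation sums: Σx·x = 89, Σx·x^2 = 433, Σx^2·x^2 = 3125.
And Σx·y = 501, Σx^2·y = 3463.
AᵀA·[α, β]ᵀ = Aᵀy becomes [[89, 433]; [433, 3125]]·[α, β]ᵀ = [501, 3463]ᵀ.
Eliminating β: 3125·(row 1) − 433·(row 2) gives 90636·α = 3125·501 − 433·3463 = 66146, so α = 33073/45318.
Then β = (3463 − 433·(33073/45318))/3125 = 45637/45318.

α = 0.730, β = 1.007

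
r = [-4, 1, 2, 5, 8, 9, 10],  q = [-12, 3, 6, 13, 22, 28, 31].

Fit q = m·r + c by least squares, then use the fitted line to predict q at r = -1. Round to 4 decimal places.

The normal system AᵀA·[m, c]ᵀ = Aᵀq is [[291, 31]; [31, 7]]·[m, c]ᵀ = [866, 91]ᵀ.
Eliminating c: 7·(row 1) − 31·(row 2) gives 1076·m = 7·866 − 31·91 = 3241, so m = 3241/1076.
Then c = (91 − 31·(3241/1076))/7 = -365/1076.
At r = -1: q̂ = (3241/1076)·(-1) + (-365/1076)·(1) = -1803/538.

q̂ = -3.3513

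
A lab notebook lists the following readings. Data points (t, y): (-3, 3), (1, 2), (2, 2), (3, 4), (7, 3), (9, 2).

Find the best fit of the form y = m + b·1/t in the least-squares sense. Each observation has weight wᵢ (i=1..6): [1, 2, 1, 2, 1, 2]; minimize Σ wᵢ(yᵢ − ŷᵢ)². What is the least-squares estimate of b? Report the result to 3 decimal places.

b = -0.663

The normal equations are: 9·m + (403/126)·b = 24;  (403/126)·m + (41729/15876)·b = 475/63.
det = 9·(41729/15876) − (403/126)² = 53288/3969.
m = (24·(41729/15876) − (403/126)·(475/63))/(53288/3969) = 309323/106576; b = (9·(475/63) − (403/126)·24)/(53288/3969) = -35343/53288.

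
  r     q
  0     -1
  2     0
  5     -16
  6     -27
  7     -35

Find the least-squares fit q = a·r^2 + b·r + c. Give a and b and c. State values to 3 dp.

Setting ∂/∂a … = 0 gives: 4338·a + 692·b + 114·c = -3087;  692·a + 114·b + 20·c = -487;  114·a + 20·b + 5·c = -79.
Row-reducing yields a = -8403/8558, b = 15285/8558, c = -2384/4279.

a = -0.982, b = 1.786, c = -0.557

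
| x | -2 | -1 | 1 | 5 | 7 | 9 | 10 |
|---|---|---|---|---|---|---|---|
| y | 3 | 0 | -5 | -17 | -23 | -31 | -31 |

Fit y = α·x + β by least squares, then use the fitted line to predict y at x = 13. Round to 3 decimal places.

ŷ = -40.961

With design matrix A, AᵀA = [[261, 29]; [29, 7]] and Aᵀy = [-846, -104]ᵀ.
det = 261·7 − 29² = 986.
α = ((-846)·7 − 29·(-104))/986 = -1453/493; β = (261·(-104) − 29·(-846))/986 = -45/17.
At x = 13: ŷ = (-1453/493)·(13) + (-45/17)·(1) = -20194/493.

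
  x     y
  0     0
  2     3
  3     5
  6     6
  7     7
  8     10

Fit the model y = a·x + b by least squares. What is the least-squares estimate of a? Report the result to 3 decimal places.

a = 1.047

AᵀA·[a, b]ᵀ = Aᵀy reads: 162·a + 26·b = 186;  26·a + 6·b = 31.
(Σx·x = 162, Σx = 26, Σ1 = 6, Σx·y = 186, Σy = 31.)
Δ = 162·6 − 26² = 296.
a = (186·6 − 26·31)/296 = 155/148; b = (162·31 − 26·186)/296 = 93/148.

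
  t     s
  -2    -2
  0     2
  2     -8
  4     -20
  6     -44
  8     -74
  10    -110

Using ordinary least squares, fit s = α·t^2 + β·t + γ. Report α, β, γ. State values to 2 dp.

Sums needed: Σt^2·t^2 = 15680, Σt^2·t = 1792, Σt^2 = 224, Σt·t = 224, Σt = 28, Σ1 = 7.
And Σt^2·s = -17680, Σt·s = -2048, Σs = -256.
AᵀA·[α, β, γ]ᵀ = Aᵀs becomes [[15680, 1792, 224]; [1792, 224, 28]; [224, 28, 7]]·[α, β, γ]ᵀ = [-17680, -2048, -256]ᵀ.
Inverting the 3×3 Gram matrix, [α, β, γ]ᵀ = [-27/28, -10/7, 0]ᵀ.

α = -0.96, β = -1.43, γ = 0.00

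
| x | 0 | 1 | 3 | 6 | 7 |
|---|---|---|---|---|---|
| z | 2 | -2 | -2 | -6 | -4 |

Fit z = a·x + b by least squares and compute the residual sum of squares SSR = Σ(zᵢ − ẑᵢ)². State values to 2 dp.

Compute the Gram sums: Σx·x = 95, Σx = 17, Σ1 = 5.
For Mᵀz: Σx·z = -72, Σz = -12.
So MᵀM·[a, b]ᵀ = Mᵀz: [[95, 17]; [17, 5]]·[a, b]ᵀ = [-72, -12]ᵀ.
Δ = 95·5 − 17² = 186.
a = ((-72)·5 − 17·(-12))/186 = -26/31; b = (95·(-12) − 17·(-72))/186 = 14/31.
Residuals: 48/31, -50/31, 2/31, -44/31, 44/31; SSR = 280/31.

SSR = 9.03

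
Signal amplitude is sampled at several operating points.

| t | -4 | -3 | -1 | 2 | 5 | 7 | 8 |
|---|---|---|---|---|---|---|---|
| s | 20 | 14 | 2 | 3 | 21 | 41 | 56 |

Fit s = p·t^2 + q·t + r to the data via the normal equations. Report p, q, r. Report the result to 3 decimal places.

p = 0.978, q = -0.999, r = 0.946

Entries of MᵀM: Σt^2·t^2 = 7476, Σt^2·t = 896, Σt^2 = 168, Σt·t = 168, Σt = 14, Σ1 = 7.
Moment sums: Σt^2·s = 6578, Σt·s = 722, Σs = 157.
So MᵀM·[p, q, r]ᵀ = Mᵀs: [[7476, 896, 168]; [896, 168, 14]; [168, 14, 7]]·[p, q, r]ᵀ = [6578, 722, 157]ᵀ.
Solving the 3×3 system (Gaussian elimination) gives p = 589/602, q = -1504/1505, r = 1423/1505.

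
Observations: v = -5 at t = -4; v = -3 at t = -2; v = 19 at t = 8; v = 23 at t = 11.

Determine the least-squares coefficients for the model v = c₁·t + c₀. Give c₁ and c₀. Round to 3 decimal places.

Forming AᵀA = [[205, 13]; [13, 4]] and Aᵀv = [431, 34]ᵀ gives AᵀA·[c₁, c₀]ᵀ = Aᵀv.
Eliminating c₀: 4·(row 1) − 13·(row 2) gives 651·c₁ = 4·431 − 13·34 = 1282, so c₁ = 1282/651.
Then c₀ = (34 − 13·(1282/651))/4 = 1367/651.

c₁ = 1.969, c₀ = 2.100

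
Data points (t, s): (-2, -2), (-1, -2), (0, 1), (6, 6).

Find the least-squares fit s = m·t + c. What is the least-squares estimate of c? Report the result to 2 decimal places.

Forming XᵀX = [[41, 3]; [3, 4]] and Xᵀs = [42, 3]ᵀ gives XᵀX·[m, c]ᵀ = Xᵀs.
Eliminating c: 4·(row 1) − 3·(row 2) gives 155·m = 4·42 − 3·3 = 159, so m = 159/155.
Then c = (3 − 3·(159/155))/4 = -3/155.

c = -0.02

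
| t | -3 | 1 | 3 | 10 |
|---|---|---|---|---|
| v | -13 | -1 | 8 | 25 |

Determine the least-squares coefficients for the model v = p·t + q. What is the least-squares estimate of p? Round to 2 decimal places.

p = 2.93

Sums needed: Σt·t = 119, Σt = 11, Σ1 = 4.
And Σt·v = 312, Σv = 19.
Δ = 119·4 − 11² = 355.
p = (312·4 − 11·19)/355 = 1039/355; q = (119·19 − 11·312)/355 = -1171/355.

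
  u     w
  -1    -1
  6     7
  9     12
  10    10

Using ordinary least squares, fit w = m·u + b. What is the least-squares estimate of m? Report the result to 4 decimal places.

The normal equations are: 218·m + 24·b = 251;  24·m + 4·b = 28.
Eliminating b: 4·(row 1) − 24·(row 2) gives 296·m = 4·251 − 24·28 = 332, so m = 83/74.
Then b = (28 − 24·(83/74))/4 = 10/37.

m = 1.1216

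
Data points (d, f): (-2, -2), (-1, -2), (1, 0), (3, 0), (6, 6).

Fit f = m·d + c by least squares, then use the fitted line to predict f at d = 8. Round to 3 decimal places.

f̂ = 6.680

Sums needed: Σd·d = 51, Σd = 7, Σ1 = 5.
Right-hand side: Σd·f = 42, Σf = 2.
Normal equations: [[51, 7]; [7, 5]]·[m, c]ᵀ = [42, 2]ᵀ.
Eliminating c: 5·(row 1) − 7·(row 2) gives 206·m = 5·42 − 7·2 = 196, so m = 98/103.
Then c = (2 − 7·(98/103))/5 = -96/103.
At d = 8: f̂ = (98/103)·(8) + (-96/103)·(1) = 688/103.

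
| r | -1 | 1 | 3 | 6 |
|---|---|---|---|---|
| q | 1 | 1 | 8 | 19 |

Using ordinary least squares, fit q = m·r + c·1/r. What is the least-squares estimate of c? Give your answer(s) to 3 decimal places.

Setting ∂/∂m … = 0 gives: 47·m + 4·c = 138;  4·m + (77/36)·c = 35/6.
(Σr·r = 47, Σr·1/r = 4, Σ1/r·1/r = 77/36, Σr·q = 138, Σ1/r·q = 35/6.)
Δ = 47·(77/36) − 4² = 3043/36.
m = (138·(77/36) − 4·(35/6))/(3043/36) = 9786/3043; c = (47·(35/6) − 4·138)/(3043/36) = -10002/3043.

c = -3.287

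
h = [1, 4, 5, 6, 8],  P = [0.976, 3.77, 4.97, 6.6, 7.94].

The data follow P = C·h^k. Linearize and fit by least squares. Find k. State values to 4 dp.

k = 1.0251

With ln Pᵢ as the transformed response and ln hᵢ as the regressor:
Σln h = 6.8669, Σ(ln h)² = 12.0466, Σln P = 6.8652, Σln h·ln P = 12.1099.
Equations: 12.0466·k + 6.8669·ln C = 12.1099;  6.8669·k + 5·ln C = 6.8652.
Slope k = (n·Σln h·ln P − Σln h·Σln P)/(n·Σ(ln h)² − (Σln h)²) = (5·12.1099 − 6.8669·6.8652)/13.0781 = 1.02513; ln C = (Σln P − k·Σln h)/n = -0.03487.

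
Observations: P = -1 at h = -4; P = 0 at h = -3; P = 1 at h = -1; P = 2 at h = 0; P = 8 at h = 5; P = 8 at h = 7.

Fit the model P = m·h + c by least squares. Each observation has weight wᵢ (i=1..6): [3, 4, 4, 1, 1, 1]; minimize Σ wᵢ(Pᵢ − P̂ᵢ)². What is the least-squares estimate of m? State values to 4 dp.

m = 0.8748

With design matrix A, AᵀWA = [[162, -16]; [-16, 14]] and AᵀWP = [104, 19]ᵀ.
Determinant 162·14 − (-16)² = 2012.
m = (104·14 − (-16)·19)/2012 = 440/503; c = (162·19 − (-16)·104)/2012 = 2371/1006.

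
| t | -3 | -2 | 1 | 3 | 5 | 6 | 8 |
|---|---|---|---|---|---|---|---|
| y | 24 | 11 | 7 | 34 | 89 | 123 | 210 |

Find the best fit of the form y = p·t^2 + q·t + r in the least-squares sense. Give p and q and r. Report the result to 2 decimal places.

p = 3.02, q = 1.90, r = 2.47

From the data, Σt^2·t^2 = 6196, Σt^2·t = 846, Σt^2 = 148, Σt·t = 148, Σt = 18, Σ1 = 7.
Moment sums: Σt^2·y = 20666, Σt·y = 2878, Σy = 498.
AᵀA·[p, q, r]ᵀ = Aᵀy becomes [[6196, 846, 148]; [846, 148, 18]; [148, 18, 7]]·[p, q, r]ᵀ = [20666, 2878, 498]ᵀ.
Solving the 3×3 system (Gaussian elimination) gives p = 503255/166809, q = 105643/55603, r = 412060/166809.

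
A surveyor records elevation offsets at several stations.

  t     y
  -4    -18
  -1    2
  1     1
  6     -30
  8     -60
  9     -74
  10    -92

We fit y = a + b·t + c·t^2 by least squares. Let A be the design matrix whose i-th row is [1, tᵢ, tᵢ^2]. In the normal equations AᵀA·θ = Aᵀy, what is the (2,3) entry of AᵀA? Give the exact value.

Row 2 ↔ basis t, column 3 ↔ basis t^2, so (AᵀA)_{2,3} = Σᵢ (t)·(t^2) = (-4)·(16) + (-1)·(1) + (1)·(1) + (6)·(36) + (8)·(64) + (9)·(81) + (10)·(100) = 2393.

2393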